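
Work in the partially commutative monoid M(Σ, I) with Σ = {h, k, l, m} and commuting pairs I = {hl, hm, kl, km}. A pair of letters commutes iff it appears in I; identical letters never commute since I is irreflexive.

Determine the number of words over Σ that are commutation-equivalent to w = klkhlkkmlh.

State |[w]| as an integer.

210

#0=k has no predecessor
#1=l has no predecessor
#2=k depends on [0:k]
#3=h depends on [2:k]
#4=l depends on [1:l]
#5=k depends on [3:h]
#6=k depends on [5:k]
#7=m depends on [4:l]
#8=l depends on [7:m]
#9=h depends on [6:k]
sources: [0:k, 1:l]
N(rest) = Σ N(rest − s) over sources s of rest; N(one piece) = 1:
  size 1 → [8]=1  [9]=1
  size 2 → [6,9]=1  [7,8]=1  [8,9]=2
  size 3 → [4,7,8]=1  [5,6,9]=1  [6,8,9]=3  [7,8,9]=3
  size 4 → [1,4,7,8]=1  [3,5,6,9]=1  [4,7,8,9]=4  [5,6,8,9]=4  [6,7,8,9]=6
  size 5 → [1,4,7,8,9]=5  [2,3,5,6,9]=1  [3,5,6,8,9]=5  [4,6,7,8,9]=10  [5,6,7,8,9]=10
  size 6 → [0,2,3,5,6,9]=1  [1,4,6,7,8,9]=15  [2,3,5,6,8,9]=6  [3,5,6,7,8,9]=15  [4,5,6,7,8,9]=20
  size 7 → [0,2,3,5,6,8,9]=7  [1,4,5,6,7,8,9]=35  [2,3,5,6,7,8,9]=21  [3,4,5,6,7,8,9]=35
  size 8 → [0,2,3,5,6,7,8,9]=28  [1,3,4,5,6,7,8,9]=70  [2,3,4,5,6,7,8,9]=56
  first=0(k) contributes 126
  first=1(l) contributes 84
|[w]| = 210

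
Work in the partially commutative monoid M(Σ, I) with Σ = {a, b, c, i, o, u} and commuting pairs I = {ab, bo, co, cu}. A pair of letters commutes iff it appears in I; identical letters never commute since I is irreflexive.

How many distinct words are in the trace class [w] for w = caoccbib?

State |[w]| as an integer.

4

piece 0:c — minimal
piece 1:a rests on {0:c}
piece 2:o rests on {1:a}
piece 3:c rests on {1:a}
piece 4:c rests on {3:c}
piece 5:b rests on {4:c}
piece 6:i rests on {2:o, 5:b}
piece 7:b rests on {6:i}
minimal pieces: {0:c}
ways to finish when only these pieces remain (= sum over removing one remaining piece with nothing left below it):
  1 left: {7}→1
  2 left: {6,7}→1
  3 left: {2,6,7}→1  {5,6,7}→1
  4 left: {2,5,6,7}→2  {4,5,6,7}→1
  5 left: {2,4,5,6,7}→3  {3,4,5,6,7}→1
  6 left: {2,3,4,5,6,7}→4
  placing 0:c first → 4 extensions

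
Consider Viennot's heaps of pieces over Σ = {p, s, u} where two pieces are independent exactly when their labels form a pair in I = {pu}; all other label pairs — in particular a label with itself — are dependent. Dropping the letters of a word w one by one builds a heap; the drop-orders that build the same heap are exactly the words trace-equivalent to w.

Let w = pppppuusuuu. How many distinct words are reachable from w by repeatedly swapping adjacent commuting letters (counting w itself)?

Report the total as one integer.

piece 0:p — minimal
piece 1:p rests on {0:p}
piece 2:p rests on {1:p}
piece 3:p rests on {2:p}
piece 4:p rests on {3:p}
piece 5:u — minimal
piece 6:u rests on {5:u}
piece 7:s rests on {4:p, 6:u}
piece 8:u rests on {7:s}
piece 9:u rests on {8:u}
piece 10:u rests on {9:u}
minimal pieces: {0:p, 5:u}
ways to finish when only these pieces remain (= sum over removing one remaining piece with nothing left below it):
  1 left: {10}→1
  2 left: {9,10}→1
  3 left: {8,9,10}→1
  4 left: {7,8,9,10}→1
  5 left: {4,7,8,9,10}→1  {6,7,8,9,10}→1
  6 left: {3,4,7,8,9,10}→1  {4,6,7,8,9,10}→2  {5,6,7,8,9,10}→1
  7 left: {2,3,4,7,8,9,10}→1  {3,4,6,7,8,9,10}→3  {4,5,6,7,8,9,10}→3
  8 left: {1,2,3,4,7,8,9,10}→1  {2,3,4,6,7,8,9,10}→4  {3,4,5,6,7,8,9,10}→6
  9 left: {0,1,2,3,4,7,8,9,10}→1  {1,2,3,4,6,7,8,9,10}→5  {2,3,4,5,6,7,8,9,10}→10
  placing 0:p first → 15 extensions
  placing 5:u first → 6 extensions
total linear extensions = 21

21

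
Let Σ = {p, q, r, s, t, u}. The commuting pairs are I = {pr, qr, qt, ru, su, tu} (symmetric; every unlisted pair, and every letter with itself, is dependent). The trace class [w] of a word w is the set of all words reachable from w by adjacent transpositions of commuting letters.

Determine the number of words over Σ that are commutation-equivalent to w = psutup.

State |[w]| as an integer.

0(p) covers ∅
1(s) covers 0:p
2(u) covers 0:p
3(t) covers 1:s
4(u) covers 2:u
5(p) covers 3:t, 4:u
floor of heap: 0:p
completions by unplaced set U, small U first (add the entries for U minus each lowest piece of U):
  |U|=1: {5}:1
  |U|=2: {3,5}:1  {4,5}:1
  |U|=3: {1,3,5}:1  {2,4,5}:1  {3,4,5}:2
  |U|=4: {1,3,4,5}:3  {2,3,4,5}:3
  start at 0(p): 6

6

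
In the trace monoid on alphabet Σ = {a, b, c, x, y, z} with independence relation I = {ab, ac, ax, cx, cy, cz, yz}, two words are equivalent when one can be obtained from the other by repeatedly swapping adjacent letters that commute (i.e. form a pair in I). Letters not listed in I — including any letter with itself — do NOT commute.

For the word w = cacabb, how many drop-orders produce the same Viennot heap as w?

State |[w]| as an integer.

15

#0=c has no predecessor
#1=a has no predecessor
#2=c depends on [0:c]
#3=a depends on [1:a]
#4=b depends on [2:c]
#5=b depends on [4:b]
sources: [0:c, 1:a]
N(rest) = Σ N(rest − s) over sources s of rest; N(one piece) = 1:
  size 1 → [3]=1  [5]=1
  size 2 → [1,3]=1  [3,5]=2  [4,5]=1
  size 3 → [1,3,5]=3  [2,4,5]=1  [3,4,5]=3
  size 4 → [0,2,4,5]=1  [1,3,4,5]=6  [2,3,4,5]=4
  first=0(c) contributes 10
  first=1(a) contributes 5
|[w]| = 15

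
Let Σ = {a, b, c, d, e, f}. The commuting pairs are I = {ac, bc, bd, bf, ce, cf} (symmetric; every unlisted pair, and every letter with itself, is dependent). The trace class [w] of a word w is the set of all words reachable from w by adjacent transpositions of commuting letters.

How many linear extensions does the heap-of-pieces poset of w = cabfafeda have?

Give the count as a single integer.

14

#0=c has no predecessor
#1=a has no predecessor
#2=b depends on [1:a]
#3=f depends on [1:a]
#4=a depends on [2:b, 3:f]
#5=f depends on [4:a]
#6=e depends on [5:f]
#7=d depends on [0:c, 6:e]
#8=a depends on [7:d]
sources: [0:c, 1:a]
N(rest) = Σ N(rest − s) over sources s of rest; N(one piece) = 1:
  size 1 → [8]=1
  size 2 → [7,8]=1
  size 3 → [0,7,8]=1  [6,7,8]=1
  size 4 → [0,6,7,8]=2  [5,6,7,8]=1
  size 5 → [0,5,6,7,8]=3  [4,5,6,7,8]=1
  size 6 → [0,4,5,6,7,8]=4  [2,4,5,6,7,8]=1  [3,4,5,6,7,8]=1
  size 7 → [0,2,4,5,6,7,8]=5  [0,3,4,5,6,7,8]=5  [2,3,4,5,6,7,8]=2
  first=0(c) contributes 2
  first=1(a) contributes 12
|[w]| = 14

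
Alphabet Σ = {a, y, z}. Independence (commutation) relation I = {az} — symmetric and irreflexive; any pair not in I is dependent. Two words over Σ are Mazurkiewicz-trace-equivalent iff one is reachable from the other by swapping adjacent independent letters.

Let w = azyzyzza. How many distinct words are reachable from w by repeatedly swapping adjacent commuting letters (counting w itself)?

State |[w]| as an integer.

6

0(a) covers ∅
1(z) covers ∅
2(y) covers 0:a, 1:z
3(z) covers 2:y
4(y) covers 3:z
5(z) covers 4:y
6(z) covers 5:z
7(a) covers 4:y
floor of heap: 0:a, 1:z
completions by unplaced set U, small U first (add the entries for U minus each lowest piece of U):
  |U|=1: {6}:1  {7}:1
  |U|=2: {5,6}:1  {6,7}:2
  |U|=3: {5,6,7}:3
  |U|=4: {4,5,6,7}:3
  |U|=5: {3,4,5,6,7}:3
  |U|=6: {2,3,4,5,6,7}:3
  start at 0(a): 3
  start at 1(z): 3
sum over floor = 6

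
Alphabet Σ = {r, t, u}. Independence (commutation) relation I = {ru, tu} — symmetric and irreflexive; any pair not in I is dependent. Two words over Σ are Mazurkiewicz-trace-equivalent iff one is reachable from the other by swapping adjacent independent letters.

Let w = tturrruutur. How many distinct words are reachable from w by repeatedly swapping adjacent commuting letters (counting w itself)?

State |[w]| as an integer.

330

drop 0:t onto floor
drop 1:t onto {0:t}
drop 2:u onto floor
drop 3:r onto {1:t}
drop 4:r onto {3:r}
drop 5:r onto {4:r}
drop 6:u onto {2:u}
drop 7:u onto {6:u}
drop 8:t onto {5:r}
drop 9:u onto {7:u}
drop 10:r onto {8:t}
ground layer = {0:t, 2:u}
drop-orders for the pieces not yet dropped (sum over which currently-grounded one goes next):
  1 to go: {9} 1  {10} 1
  2 to go: {7,9} 1  {8,10} 1  {9,10} 2
  3 to go: {5,8,10} 1  {6,7,9} 1  {7,9,10} 3  {8,9,10} 3
  4 to go: {2,6,7,9} 1  {4,5,8,10} 1  {5,8,9,10} 4  {6,7,9,10} 4  {7,8,9,10} 6
  5 to go: {2,6,7,9,10} 5  {3,4,5,8,10} 1  {4,5,8,9,10} 5  {5,7,8,9,10} 10  {6,7,8,9,10} 10
  6 to go: {1,3,4,5,8,10} 1  {2,6,7,8,9,10} 15  {3,4,5,8,9,10} 6  {4,5,7,8,9,10} 15  {5,6,7,8,9,10} 20
  7 to go: {0,1,3,4,5,8,10} 1  {1,3,4,5,8,9,10} 7  {2,5,6,7,8,9,10} 35  {3,4,5,7,8,9,10} 21  {4,5,6,7,8,9,10} 35
  8 to go: {0,1,3,4,5,8,9,10} 8  {1,3,4,5,7,8,9,10} 28  {2,4,5,6,7,8,9,10} 70  {3,4,5,6,7,8,9,10} 56
  9 to go: {0,1,3,4,5,7,8,9,10} 36  {1,3,4,5,6,7,8,9,10} 84  {2,3,4,5,6,7,8,9,10} 126
  if 0:t drops first: 210 orders
  if 2:u drops first: 120 orders
heap linearizations: 330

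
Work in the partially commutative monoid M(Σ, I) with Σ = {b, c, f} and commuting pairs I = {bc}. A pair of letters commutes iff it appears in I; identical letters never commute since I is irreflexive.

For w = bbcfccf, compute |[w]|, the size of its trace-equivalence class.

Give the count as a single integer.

#0=b has no predecessor
#1=b depends on [0:b]
#2=c has no predecessor
#3=f depends on [1:b, 2:c]
#4=c depends on [3:f]
#5=c depends on [4:c]
#6=f depends on [5:c]
sources: [0:b, 2:c]
N(rest) = Σ N(rest − s) over sources s of rest; N(one piece) = 1:
  size 1 → [6]=1
  size 2 → [5,6]=1
  size 3 → [4,5,6]=1
  size 4 → [3,4,5,6]=1
  size 5 → [1,3,4,5,6]=1  [2,3,4,5,6]=1
  first=0(b) contributes 2
  first=2(c) contributes 1
|[w]| = 3

3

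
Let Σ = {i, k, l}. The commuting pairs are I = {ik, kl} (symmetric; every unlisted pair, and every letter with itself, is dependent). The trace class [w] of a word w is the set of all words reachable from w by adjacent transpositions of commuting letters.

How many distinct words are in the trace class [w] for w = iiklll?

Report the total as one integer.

6

drop 0:i onto floor
drop 1:i onto {0:i}
drop 2:k onto floor
drop 3:l onto {1:i}
drop 4:l onto {3:l}
drop 5:l onto {4:l}
ground layer = {0:i, 2:k}
drop-orders for the pieces not yet dropped (sum over which currently-grounded one goes next):
  1 to go: {2} 1  {5} 1
  2 to go: {2,5} 2  {4,5} 1
  3 to go: {2,4,5} 3  {3,4,5} 1
  4 to go: {1,3,4,5} 1  {2,3,4,5} 4
  if 0:i drops first: 5 orders
  if 2:k drops first: 1 orders
heap linearizations: 6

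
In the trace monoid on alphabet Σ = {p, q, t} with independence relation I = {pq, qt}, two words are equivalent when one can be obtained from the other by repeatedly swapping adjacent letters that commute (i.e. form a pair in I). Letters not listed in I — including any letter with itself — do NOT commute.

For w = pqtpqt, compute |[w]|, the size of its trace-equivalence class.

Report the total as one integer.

15

#0=p has no predecessor
#1=q has no predecessor
#2=t depends on [0:p]
#3=p depends on [2:t]
#4=q depends on [1:q]
#5=t depends on [3:p]
sources: [0:p, 1:q]
N(rest) = Σ N(rest − s) over sources s of rest; N(one piece) = 1:
  size 1 → [4]=1  [5]=1
  size 2 → [1,4]=1  [3,5]=1  [4,5]=2
  size 3 → [1,4,5]=3  [2,3,5]=1  [3,4,5]=3
  size 4 → [0,2,3,5]=1  [1,3,4,5]=6  [2,3,4,5]=4
  first=0(p) contributes 10
  first=1(q) contributes 5
|[w]| = 15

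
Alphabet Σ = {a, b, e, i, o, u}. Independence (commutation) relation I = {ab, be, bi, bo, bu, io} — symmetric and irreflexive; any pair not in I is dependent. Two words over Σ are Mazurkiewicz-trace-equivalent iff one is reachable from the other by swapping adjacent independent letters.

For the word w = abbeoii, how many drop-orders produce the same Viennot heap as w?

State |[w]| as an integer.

piece 0:a — minimal
piece 1:b — minimal
piece 2:b rests on {1:b}
piece 3:e rests on {0:a}
piece 4:o rests on {3:e}
piece 5:i rests on {3:e}
piece 6:i rests on {5:i}
minimal pieces: {0:a, 1:b}
ways to finish when only these pieces remain (= sum over removing one remaining piece with nothing left below it):
  1 left: {2}→1  {4}→1  {6}→1
  2 left: {1,2}→1  {2,4}→2  {2,6}→2  {4,6}→2  {5,6}→1
  3 left: {1,2,4}→3  {1,2,6}→3  {2,4,6}→6  {2,5,6}→3  {4,5,6}→3
  4 left: {1,2,4,6}→12  {1,2,5,6}→6  {2,4,5,6}→12  {3,4,5,6}→3
  5 left: {0,3,4,5,6}→3  {1,2,4,5,6}→30  {2,3,4,5,6}→15
  placing 0:a first → 45 extensions
  placing 1:b first → 18 extensions
total linear extensions = 63

63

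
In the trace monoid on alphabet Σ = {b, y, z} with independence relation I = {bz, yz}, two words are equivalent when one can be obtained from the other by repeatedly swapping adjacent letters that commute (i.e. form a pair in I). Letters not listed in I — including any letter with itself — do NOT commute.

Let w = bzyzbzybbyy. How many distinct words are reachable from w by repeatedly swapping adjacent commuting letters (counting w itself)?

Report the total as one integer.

165

drop 0:b onto floor
drop 1:z onto floor
drop 2:y onto {0:b}
drop 3:z onto {1:z}
drop 4:b onto {2:y}
drop 5:z onto {3:z}
drop 6:y onto {4:b}
drop 7:b onto {6:y}
drop 8:b onto {7:b}
drop 9:y onto {8:b}
drop 10:y onto {9:y}
ground layer = {0:b, 1:z}
drop-orders for the pieces not yet dropped (sum over which currently-grounded one goes next):
  1 to go: {5} 1  {10} 1
  2 to go: {3,5} 1  {5,10} 2  {9,10} 1
  3 to go: {1,3,5} 1  {3,5,10} 3  {5,9,10} 3  {8,9,10} 1
  4 to go: {1,3,5,10} 4  {3,5,9,10} 6  {5,8,9,10} 4  {7,8,9,10} 1
  5 to go: {1,3,5,9,10} 10  {3,5,8,9,10} 10  {5,7,8,9,10} 5  {6,7,8,9,10} 1
  6 to go: {1,3,5,8,9,10} 20  {3,5,7,8,9,10} 15  {4,6,7,8,9,10} 1  {5,6,7,8,9,10} 6
  7 to go: {1,3,5,7,8,9,10} 35  {2,4,6,7,8,9,10} 1  {3,5,6,7,8,9,10} 21  {4,5,6,7,8,9,10} 7
  8 to go: {0,2,4,6,7,8,9,10} 1  {1,3,5,6,7,8,9,10} 56  {2,4,5,6,7,8,9,10} 8  {3,4,5,6,7,8,9,10} 28
  9 to go: {0,2,4,5,6,7,8,9,10} 9  {1,3,4,5,6,7,8,9,10} 84  {2,3,4,5,6,7,8,9,10} 36
  if 0:b drops first: 120 orders
  if 1:z drops first: 45 orders
heap linearizations: 165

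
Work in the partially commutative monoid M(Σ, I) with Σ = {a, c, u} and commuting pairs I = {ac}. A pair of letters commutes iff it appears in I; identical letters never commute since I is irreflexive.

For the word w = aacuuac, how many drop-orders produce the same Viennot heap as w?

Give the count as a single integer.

6

#0=a has no predecessor
#1=a depends on [0:a]
#2=c has no predecessor
#3=u depends on [1:a, 2:c]
#4=u depends on [3:u]
#5=a depends on [4:u]
#6=c depends on [4:u]
sources: [0:a, 2:c]
N(rest) = Σ N(rest − s) over sources s of rest; N(one piece) = 1:
  size 1 → [5]=1  [6]=1
  size 2 → [5,6]=2
  size 3 → [4,5,6]=2
  size 4 → [3,4,5,6]=2
  size 5 → [1,3,4,5,6]=2  [2,3,4,5,6]=2
  first=0(a) contributes 4
  first=2(c) contributes 2
|[w]| = 6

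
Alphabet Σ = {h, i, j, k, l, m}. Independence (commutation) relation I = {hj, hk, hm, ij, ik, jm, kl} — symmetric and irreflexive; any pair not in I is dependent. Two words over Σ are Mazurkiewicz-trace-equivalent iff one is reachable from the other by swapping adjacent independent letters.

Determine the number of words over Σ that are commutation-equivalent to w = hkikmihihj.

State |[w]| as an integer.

#0=h has no predecessor
#1=k has no predecessor
#2=i depends on [0:h]
#3=k depends on [1:k]
#4=m depends on [2:i, 3:k]
#5=i depends on [4:m]
#6=h depends on [5:i]
#7=i depends on [6:h]
#8=h depends on [7:i]
#9=j depends on [3:k]
sources: [0:h, 1:k]
N(rest) = Σ N(rest − s) over sources s of rest; N(one piece) = 1:
  size 1 → [8]=1  [9]=1
  size 2 → [7,8]=1  [8,9]=2
  size 3 → [6,7,8]=1  [7,8,9]=3
  size 4 → [5,6,7,8]=1  [6,7,8,9]=4
  size 5 → [4,5,6,7,8]=1  [5,6,7,8,9]=5
  size 6 → [2,4,5,6,7,8]=1  [4,5,6,7,8,9]=6
  size 7 → [0,2,4,5,6,7,8]=1  [2,4,5,6,7,8,9]=7  [3,4,5,6,7,8,9]=6
  size 8 → [0,2,4,5,6,7,8,9]=8  [1,3,4,5,6,7,8,9]=6  [2,3,4,5,6,7,8,9]=13
  first=0(h) contributes 19
  first=1(k) contributes 21
|[w]| = 40

40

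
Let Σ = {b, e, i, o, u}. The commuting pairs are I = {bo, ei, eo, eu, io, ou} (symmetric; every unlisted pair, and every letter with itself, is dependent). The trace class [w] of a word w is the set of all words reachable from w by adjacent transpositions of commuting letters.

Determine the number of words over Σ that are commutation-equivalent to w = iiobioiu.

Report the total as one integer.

28

0(i) covers ∅
1(i) covers 0:i
2(o) covers ∅
3(b) covers 1:i
4(i) covers 3:b
5(o) covers 2:o
6(i) covers 4:i
7(u) covers 6:i
floor of heap: 0:i, 2:o
completions by unplaced set U, small U first (add the entries for U minus each lowest piece of U):
  |U|=1: {5}:1  {7}:1
  |U|=2: {2,5}:1  {5,7}:2  {6,7}:1
  |U|=3: {2,5,7}:3  {4,6,7}:1  {5,6,7}:3
  |U|=4: {2,5,6,7}:6  {3,4,6,7}:1  {4,5,6,7}:4
  |U|=5: {1,3,4,6,7}:1  {2,4,5,6,7}:10  {3,4,5,6,7}:5
  |U|=6: {0,1,3,4,6,7}:1  {1,3,4,5,6,7}:6  {2,3,4,5,6,7}:15
  start at 0(i): 21
  start at 2(o): 7
sum over floor = 28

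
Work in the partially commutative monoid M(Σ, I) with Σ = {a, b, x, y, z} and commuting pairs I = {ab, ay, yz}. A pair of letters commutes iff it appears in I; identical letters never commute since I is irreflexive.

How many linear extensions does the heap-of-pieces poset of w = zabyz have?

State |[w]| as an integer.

5

piece 0:z — minimal
piece 1:a rests on {0:z}
piece 2:b rests on {0:z}
piece 3:y rests on {2:b}
piece 4:z rests on {1:a, 2:b}
minimal pieces: {0:z}
ways to finish when only these pieces remain (= sum over removing one remaining piece with nothing left below it):
  1 left: {3}→1  {4}→1
  2 left: {1,4}→1  {3,4}→2
  3 left: {1,3,4}→3  {2,3,4}→2
  placing 0:z first → 5 extensions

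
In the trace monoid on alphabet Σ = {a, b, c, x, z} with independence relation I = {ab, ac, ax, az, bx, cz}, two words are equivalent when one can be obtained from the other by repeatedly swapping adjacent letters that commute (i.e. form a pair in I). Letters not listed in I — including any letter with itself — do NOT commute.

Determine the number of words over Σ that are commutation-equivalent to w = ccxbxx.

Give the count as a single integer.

4

#0=c has no predecessor
#1=c depends on [0:c]
#2=x depends on [1:c]
#3=b depends on [1:c]
#4=x depends on [2:x]
#5=x depends on [4:x]
sources: [0:c]
N(rest) = Σ N(rest − s) over sources s of rest; N(one piece) = 1:
  size 1 → [3]=1  [5]=1
  size 2 → [3,5]=2  [4,5]=1
  size 3 → [2,4,5]=1  [3,4,5]=3
  size 4 → [2,3,4,5]=4
  first=0(c) contributes 4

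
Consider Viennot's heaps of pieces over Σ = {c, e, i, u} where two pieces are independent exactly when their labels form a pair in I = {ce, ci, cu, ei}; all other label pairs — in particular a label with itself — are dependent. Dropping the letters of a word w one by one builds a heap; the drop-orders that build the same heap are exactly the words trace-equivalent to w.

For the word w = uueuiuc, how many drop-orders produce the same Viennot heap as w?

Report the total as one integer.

7

piece 0:u — minimal
piece 1:u rests on {0:u}
piece 2:e rests on {1:u}
piece 3:u rests on {2:e}
piece 4:i rests on {3:u}
piece 5:u rests on {4:i}
piece 6:c — minimal
minimal pieces: {0:u, 6:c}
ways to finish when only these pieces remain (= sum over removing one remaining piece with nothing left below it):
  1 left: {5}→1  {6}→1
  2 left: {4,5}→1  {5,6}→2
  3 left: {3,4,5}→1  {4,5,6}→3
  4 left: {2,3,4,5}→1  {3,4,5,6}→4
  5 left: {1,2,3,4,5}→1  {2,3,4,5,6}→5
  placing 0:u first → 6 extensions
  placing 6:c first → 1 extensions
total linear extensions = 7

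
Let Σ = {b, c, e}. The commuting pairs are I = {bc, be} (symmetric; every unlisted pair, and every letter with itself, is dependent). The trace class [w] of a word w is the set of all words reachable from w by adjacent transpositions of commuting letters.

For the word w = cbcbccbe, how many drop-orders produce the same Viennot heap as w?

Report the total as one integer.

0(c) covers ∅
1(b) covers ∅
2(c) covers 0:c
3(b) covers 1:b
4(c) covers 2:c
5(c) covers 4:c
6(b) covers 3:b
7(e) covers 5:c
floor of heap: 0:c, 1:b
completions by unplaced set U, small U first (add the entries for U minus each lowest piece of U):
  |U|=1: {6}:1  {7}:1
  |U|=2: {3,6}:1  {5,7}:1  {6,7}:2
  |U|=3: {1,3,6}:1  {3,6,7}:3  {4,5,7}:1  {5,6,7}:3
  |U|=4: {1,3,6,7}:4  {2,4,5,7}:1  {3,5,6,7}:6  {4,5,6,7}:4
  |U|=5: {0,2,4,5,7}:1  {1,3,5,6,7}:10  {2,4,5,6,7}:5  {3,4,5,6,7}:10
  |U|=6: {0,2,4,5,6,7}:6  {1,3,4,5,6,7}:20  {2,3,4,5,6,7}:15
  start at 0(c): 35
  start at 1(b): 21
sum over floor = 56

56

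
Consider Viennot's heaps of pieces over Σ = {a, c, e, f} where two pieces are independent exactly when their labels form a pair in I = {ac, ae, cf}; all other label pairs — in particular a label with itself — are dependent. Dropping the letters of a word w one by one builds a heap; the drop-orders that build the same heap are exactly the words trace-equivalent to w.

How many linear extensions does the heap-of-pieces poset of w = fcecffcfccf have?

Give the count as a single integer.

140

piece 0:f — minimal
piece 1:c — minimal
piece 2:e rests on {0:f, 1:c}
piece 3:c rests on {2:e}
piece 4:f rests on {2:e}
piece 5:f rests on {4:f}
piece 6:c rests on {3:c}
piece 7:f rests on {5:f}
piece 8:c rests on {6:c}
piece 9:c rests on {8:c}
piece 10:f rests on {7:f}
minimal pieces: {0:f, 1:c}
ways to finish when only these pieces remain (= sum over removing one remaining piece with nothing left below it):
  1 left: {9}→1  {10}→1
  2 left: {7,10}→1  {8,9}→1  {9,10}→2
  3 left: {5,7,10}→1  {6,8,9}→1  {7,9,10}→3  {8,9,10}→3
  4 left: {3,6,8,9}→1  {4,5,7,10}→1  {5,7,9,10}→4  {6,8,9,10}→4  {7,8,9,10}→6
  5 left: {3,6,8,9,10}→5  {4,5,7,9,10}→5  {5,7,8,9,10}→10  {6,7,8,9,10}→10
  6 left: {3,6,7,8,9,10}→15  {4,5,7,8,9,10}→15  {5,6,7,8,9,10}→20
  7 left: {3,5,6,7,8,9,10}→35  {4,5,6,7,8,9,10}→35
  8 left: {3,4,5,6,7,8,9,10}→70
  9 left: {2,3,4,5,6,7,8,9,10}→70
  placing 0:f first → 70 extensions
  placing 1:c first → 70 extensions
total linear extensions = 140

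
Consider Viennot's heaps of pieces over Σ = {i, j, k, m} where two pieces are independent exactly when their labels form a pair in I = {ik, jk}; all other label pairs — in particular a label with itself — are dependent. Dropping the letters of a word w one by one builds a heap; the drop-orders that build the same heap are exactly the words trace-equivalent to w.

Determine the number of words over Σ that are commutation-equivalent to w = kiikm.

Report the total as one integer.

piece 0:k — minimal
piece 1:i — minimal
piece 2:i rests on {1:i}
piece 3:k rests on {0:k}
piece 4:m rests on {2:i, 3:k}
minimal pieces: {0:k, 1:i}
ways to finish when only these pieces remain (= sum over removing one remaining piece with nothing left below it):
  1 left: {4}→1
  2 left: {2,4}→1  {3,4}→1
  3 left: {0,3,4}→1  {1,2,4}→1  {2,3,4}→2
  placing 0:k first → 3 extensions
  placing 1:i first → 3 extensions
total linear extensions = 6

6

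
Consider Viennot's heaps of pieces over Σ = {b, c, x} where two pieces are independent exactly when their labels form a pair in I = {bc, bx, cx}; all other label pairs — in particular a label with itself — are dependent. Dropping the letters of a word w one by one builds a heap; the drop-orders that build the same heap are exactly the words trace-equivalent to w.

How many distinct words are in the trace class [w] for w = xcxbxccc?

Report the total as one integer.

piece 0:x — minimal
piece 1:c — minimal
piece 2:x rests on {0:x}
piece 3:b — minimal
piece 4:x rests on {2:x}
piece 5:c rests on {1:c}
piece 6:c rests on {5:c}
piece 7:c rests on {6:c}
minimal pieces: {0:x, 1:c, 3:b}
ways to finish when only these pieces remain (= sum over removing one remaining piece with nothing left below it):
  1 left: {3}→1  {4}→1  {7}→1
  2 left: {2,4}→1  {3,4}→2  {3,7}→2  {4,7}→2  {6,7}→1
  3 left: {0,2,4}→1  {2,3,4}→3  {2,4,7}→3  {3,4,7}→6  {3,6,7}→3  {4,6,7}→3  {5,6,7}→1
  4 left: {0,2,3,4}→4  {0,2,4,7}→4  {1,5,6,7}→1  {2,3,4,7}→12  {2,4,6,7}→6  {3,4,6,7}→12  {3,5,6,7}→4  {4,5,6,7}→4
  5 left: {0,2,3,4,7}→20  {0,2,4,6,7}→10  {1,3,5,6,7}→5  {1,4,5,6,7}→5  {2,3,4,6,7}→30  {2,4,5,6,7}→10  {3,4,5,6,7}→20
  6 left: {0,2,3,4,6,7}→60  {0,2,4,5,6,7}→20  {1,2,4,5,6,7}→15  {1,3,4,5,6,7}→30  {2,3,4,5,6,7}→60
  placing 0:x first → 105 extensions
  placing 1:c first → 140 extensions
  placing 3:b first → 35 extensions
total linear extensions = 280

280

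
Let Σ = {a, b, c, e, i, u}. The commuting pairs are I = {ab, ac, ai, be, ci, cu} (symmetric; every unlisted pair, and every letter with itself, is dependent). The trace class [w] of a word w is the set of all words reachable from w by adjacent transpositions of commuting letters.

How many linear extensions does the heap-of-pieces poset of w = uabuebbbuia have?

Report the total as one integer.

16

piece 0:u — minimal
piece 1:a rests on {0:u}
piece 2:b rests on {0:u}
piece 3:u rests on {1:a, 2:b}
piece 4:e rests on {3:u}
piece 5:b rests on {3:u}
piece 6:b rests on {5:b}
piece 7:b rests on {6:b}
piece 8:u rests on {4:e, 7:b}
piece 9:i rests on {8:u}
piece 10:a rests on {8:u}
minimal pieces: {0:u}
ways to finish when only these pieces remain (= sum over removing one remaining piece with nothing left below it):
  1 left: {9}→1  {10}→1
  2 left: {9,10}→2
  3 left: {8,9,10}→2
  4 left: {4,8,9,10}→2  {7,8,9,10}→2
  5 left: {4,7,8,9,10}→4  {6,7,8,9,10}→2
  6 left: {4,6,7,8,9,10}→6  {5,6,7,8,9,10}→2
  7 left: {4,5,6,7,8,9,10}→8
  8 left: {3,4,5,6,7,8,9,10}→8
  9 left: {1,3,4,5,6,7,8,9,10}→8  {2,3,4,5,6,7,8,9,10}→8
  placing 0:u first → 16 extensions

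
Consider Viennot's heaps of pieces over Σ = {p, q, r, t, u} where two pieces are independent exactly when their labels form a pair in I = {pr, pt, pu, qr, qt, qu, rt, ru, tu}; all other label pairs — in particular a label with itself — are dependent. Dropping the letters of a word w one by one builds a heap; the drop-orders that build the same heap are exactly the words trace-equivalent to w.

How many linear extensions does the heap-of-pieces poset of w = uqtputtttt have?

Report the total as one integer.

#0=u has no predecessor
#1=q has no predecessor
#2=t has no predecessor
#3=p depends on [1:q]
#4=u depends on [0:u]
#5=t depends on [2:t]
#6=t depends on [5:t]
#7=t depends on [6:t]
#8=t depends on [7:t]
#9=t depends on [8:t]
sources: [0:u, 1:q, 2:t]
N(rest) = Σ N(rest − s) over sources s of rest; N(one piece) = 1:
  size 1 → [3]=1  [4]=1  [9]=1
  size 2 → [0,4]=1  [1,3]=1  [3,4]=2  [3,9]=2  [4,9]=2  [8,9]=1
  size 3 → [0,3,4]=3  [0,4,9]=3  [1,3,4]=3  [1,3,9]=3  [3,4,9]=6  [3,8,9]=3  [4,8,9]=3  [7,8,9]=1
  size 4 → [0,1,3,4]=6  [0,3,4,9]=12  [0,4,8,9]=6  [1,3,4,9]=12  [1,3,8,9]=6  [3,4,8,9]=12  [3,7,8,9]=4  [4,7,8,9]=4  [6,7,8,9]=1
  size 5 → [0,1,3,4,9]=30  [0,3,4,8,9]=30  [0,4,7,8,9]=10  [1,3,4,8,9]=30  [1,3,7,8,9]=10  [3,4,7,8,9]=20  [3,6,7,8,9]=5  [4,6,7,8,9]=5  [5,6,7,8,9]=1
  size 6 → [0,1,3,4,8,9]=90  [0,3,4,7,8,9]=60  [0,4,6,7,8,9]=15  [1,3,4,7,8,9]=60  [1,3,6,7,8,9]=15  [2,5,6,7,8,9]=1  [3,4,6,7,8,9]=30  [3,5,6,7,8,9]=6  [4,5,6,7,8,9]=6
  size 7 → [0,1,3,4,7,8,9]=210  [0,3,4,6,7,8,9]=105  [0,4,5,6,7,8,9]=21  [1,3,4,6,7,8,9]=105  [1,3,5,6,7,8,9]=21  [2,3,5,6,7,8,9]=7  [2,4,5,6,7,8,9]=7  [3,4,5,6,7,8,9]=42
  size 8 → [0,1,3,4,6,7,8,9]=420  [0,2,4,5,6,7,8,9]=28  [0,3,4,5,6,7,8,9]=168  [1,2,3,5,6,7,8,9]=28  [1,3,4,5,6,7,8,9]=168  [2,3,4,5,6,7,8,9]=56
  first=0(u) contributes 252
  first=1(q) contributes 252
  first=2(t) contributes 756
|[w]| = 1260

1260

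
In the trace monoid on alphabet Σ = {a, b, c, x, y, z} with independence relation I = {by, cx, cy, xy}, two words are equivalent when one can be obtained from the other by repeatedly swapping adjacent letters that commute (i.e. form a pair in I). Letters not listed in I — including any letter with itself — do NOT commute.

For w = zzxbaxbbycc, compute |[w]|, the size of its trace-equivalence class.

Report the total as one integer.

6

0(z) covers ∅
1(z) covers 0:z
2(x) covers 1:z
3(b) covers 2:x
4(a) covers 3:b
5(x) covers 4:a
6(b) covers 5:x
7(b) covers 6:b
8(y) covers 4:a
9(c) covers 7:b
10(c) covers 9:c
floor of heap: 0:z
completions by unplaced set U, small U first (add the entries for U minus each lowest piece of U):
  |U|=1: {8}:1  {10}:1
  |U|=2: {8,10}:2  {9,10}:1
  |U|=3: {7,9,10}:1  {8,9,10}:3
  |U|=4: {6,7,9,10}:1  {7,8,9,10}:4
  |U|=5: {5,6,7,9,10}:1  {6,7,8,9,10}:5
  |U|=6: {5,6,7,8,9,10}:6
  |U|=7: {4,5,6,7,8,9,10}:6
  |U|=8: {3,4,5,6,7,8,9,10}:6
  |U|=9: {2,3,4,5,6,7,8,9,10}:6
  start at 0(z): 6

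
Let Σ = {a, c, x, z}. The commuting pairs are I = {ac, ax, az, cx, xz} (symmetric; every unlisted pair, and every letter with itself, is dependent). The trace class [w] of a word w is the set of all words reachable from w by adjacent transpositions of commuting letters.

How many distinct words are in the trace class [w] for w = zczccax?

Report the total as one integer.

42

0(z) covers ∅
1(c) covers 0:z
2(z) covers 1:c
3(c) covers 2:z
4(c) covers 3:c
5(a) covers ∅
6(x) covers ∅
floor of heap: 0:z, 5:a, 6:x
completions by unplaced set U, small U first (add the entries for U minus each lowest piece of U):
  |U|=1: {4}:1  {5}:1  {6}:1
  |U|=2: {3,4}:1  {4,5}:2  {4,6}:2  {5,6}:2
  |U|=3: {2,3,4}:1  {3,4,5}:3  {3,4,6}:3  {4,5,6}:6
  |U|=4: {1,2,3,4}:1  {2,3,4,5}:4  {2,3,4,6}:4  {3,4,5,6}:12
  |U|=5: {0,1,2,3,4}:1  {1,2,3,4,5}:5  {1,2,3,4,6}:5  {2,3,4,5,6}:20
  start at 0(z): 30
  start at 5(a): 6
  start at 6(x): 6
sum over floor = 42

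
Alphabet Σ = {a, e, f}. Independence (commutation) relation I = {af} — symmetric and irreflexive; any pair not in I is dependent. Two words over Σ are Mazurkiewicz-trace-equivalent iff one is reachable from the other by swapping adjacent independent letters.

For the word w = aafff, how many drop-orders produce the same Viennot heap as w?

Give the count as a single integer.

10

drop 0:a onto floor
drop 1:a onto {0:a}
drop 2:f onto floor
drop 3:f onto {2:f}
drop 4:f onto {3:f}
ground layer = {0:a, 2:f}
drop-orders for the pieces not yet dropped (sum over which currently-grounded one goes next):
  1 to go: {1} 1  {4} 1
  2 to go: {0,1} 1  {1,4} 2  {3,4} 1
  3 to go: {0,1,4} 3  {1,3,4} 3  {2,3,4} 1
  if 0:a drops first: 4 orders
  if 2:f drops first: 6 orders
heap linearizations: 10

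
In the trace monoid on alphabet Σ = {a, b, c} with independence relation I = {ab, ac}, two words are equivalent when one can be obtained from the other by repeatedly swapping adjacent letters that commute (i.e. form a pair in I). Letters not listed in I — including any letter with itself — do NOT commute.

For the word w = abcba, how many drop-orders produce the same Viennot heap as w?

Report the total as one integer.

10

#0=a has no predecessor
#1=b has no predecessor
#2=c depends on [1:b]
#3=b depends on [2:c]
#4=a depends on [0:a]
sources: [0:a, 1:b]
N(rest) = Σ N(rest − s) over sources s of rest; N(one piece) = 1:
  size 1 → [3]=1  [4]=1
  size 2 → [0,4]=1  [2,3]=1  [3,4]=2
  size 3 → [0,3,4]=3  [1,2,3]=1  [2,3,4]=3
  first=0(a) contributes 4
  first=1(b) contributes 6
|[w]| = 10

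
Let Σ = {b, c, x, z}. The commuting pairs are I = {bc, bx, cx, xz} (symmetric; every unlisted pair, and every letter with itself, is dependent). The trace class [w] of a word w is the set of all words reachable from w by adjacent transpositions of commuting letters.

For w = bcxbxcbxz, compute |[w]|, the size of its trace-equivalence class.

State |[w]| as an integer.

840

piece 0:b — minimal
piece 1:c — minimal
piece 2:x — minimal
piece 3:b rests on {0:b}
piece 4:x rests on {2:x}
piece 5:c rests on {1:c}
piece 6:b rests on {3:b}
piece 7:x rests on {4:x}
piece 8:z rests on {5:c, 6:b}
minimal pieces: {0:b, 1:c, 2:x}
ways to finish when only these pieces remain (= sum over removing one remaining piece with nothing left below it):
  1 left: {7}→1  {8}→1
  2 left: {4,7}→1  {5,8}→1  {6,8}→1  {7,8}→2
  3 left: {1,5,8}→1  {2,4,7}→1  {3,6,8}→1  {4,7,8}→3  {5,6,8}→2  {5,7,8}→3  {6,7,8}→3
  4 left: {0,3,6,8}→1  {1,5,6,8}→3  {1,5,7,8}→4  {2,4,7,8}→4  {3,5,6,8}→3  {3,6,7,8}→4  {4,5,7,8}→6  {4,6,7,8}→6  {5,6,7,8}→8
  5 left: {0,3,5,6,8}→4  {0,3,6,7,8}→5  {1,3,5,6,8}→6  {1,4,5,7,8}→10  {1,5,6,7,8}→15  {2,4,5,7,8}→10  {2,4,6,7,8}→10  {3,4,6,7,8}→10  {3,5,6,7,8}→15  {4,5,6,7,8}→20
  6 left: {0,1,3,5,6,8}→10  {0,3,4,6,7,8}→15  {0,3,5,6,7,8}→24  {1,2,4,5,7,8}→20  {1,3,5,6,7,8}→36  {1,4,5,6,7,8}→45  {2,3,4,6,7,8}→20  {2,4,5,6,7,8}→40  {3,4,5,6,7,8}→45
  7 left: {0,1,3,5,6,7,8}→70  {0,2,3,4,6,7,8}→35  {0,3,4,5,6,7,8}→84  {1,2,4,5,6,7,8}→105  {1,3,4,5,6,7,8}→126  {2,3,4,5,6,7,8}→105
  placing 0:b first → 336 extensions
  placing 1:c first → 224 extensions
  placing 2:x first → 280 extensions
total linear extensions = 840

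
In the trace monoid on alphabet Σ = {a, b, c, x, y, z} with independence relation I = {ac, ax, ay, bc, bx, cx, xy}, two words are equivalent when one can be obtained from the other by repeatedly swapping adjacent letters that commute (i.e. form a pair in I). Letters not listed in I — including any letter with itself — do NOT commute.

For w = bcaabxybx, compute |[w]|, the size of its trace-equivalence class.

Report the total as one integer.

180

#0=b has no predecessor
#1=c has no predecessor
#2=a depends on [0:b]
#3=a depends on [2:a]
#4=b depends on [3:a]
#5=x has no predecessor
#6=y depends on [1:c, 4:b]
#7=b depends on [6:y]
#8=x depends on [5:x]
sources: [0:b, 1:c, 5:x]
N(rest) = Σ N(rest − s) over sources s of rest; N(one piece) = 1:
  size 1 → [7]=1  [8]=1
  size 2 → [5,8]=1  [6,7]=1  [7,8]=2
  size 3 → [1,6,7]=1  [4,6,7]=1  [5,7,8]=3  [6,7,8]=3
  size 4 → [1,4,6,7]=2  [1,6,7,8]=4  [3,4,6,7]=1  [4,6,7,8]=4  [5,6,7,8]=6
  size 5 → [1,3,4,6,7]=3  [1,4,6,7,8]=10  [1,5,6,7,8]=10  [2,3,4,6,7]=1  [3,4,6,7,8]=5  [4,5,6,7,8]=10
  size 6 → [0,2,3,4,6,7]=1  [1,2,3,4,6,7]=4  [1,3,4,6,7,8]=18  [1,4,5,6,7,8]=30  [2,3,4,6,7,8]=6  [3,4,5,6,7,8]=15
  size 7 → [0,1,2,3,4,6,7]=5  [0,2,3,4,6,7,8]=7  [1,2,3,4,6,7,8]=28  [1,3,4,5,6,7,8]=63  [2,3,4,5,6,7,8]=21
  first=0(b) contributes 112
  first=1(c) contributes 28
  first=5(x) contributes 40
|[w]| = 180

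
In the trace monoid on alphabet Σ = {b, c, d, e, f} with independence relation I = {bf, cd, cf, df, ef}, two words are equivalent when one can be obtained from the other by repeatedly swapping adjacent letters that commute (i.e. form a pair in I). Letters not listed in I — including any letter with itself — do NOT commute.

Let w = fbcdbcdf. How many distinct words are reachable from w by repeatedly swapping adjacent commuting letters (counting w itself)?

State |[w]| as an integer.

#0=f has no predecessor
#1=b has no predecessor
#2=c depends on [1:b]
#3=d depends on [1:b]
#4=b depends on [2:c, 3:d]
#5=c depends on [4:b]
#6=d depends on [4:b]
#7=f depends on [0:f]
sources: [0:f, 1:b]
N(rest) = Σ N(rest − s) over sources s of rest; N(one piece) = 1:
  size 1 → [5]=1  [6]=1  [7]=1
  size 2 → [0,7]=1  [5,6]=2  [5,7]=2  [6,7]=2
  size 3 → [0,5,7]=3  [0,6,7]=3  [4,5,6]=2  [5,6,7]=6
  size 4 → [0,5,6,7]=12  [2,4,5,6]=2  [3,4,5,6]=2  [4,5,6,7]=8
  size 5 → [0,4,5,6,7]=20  [2,3,4,5,6]=4  [2,4,5,6,7]=10  [3,4,5,6,7]=10
  size 6 → [0,2,4,5,6,7]=30  [0,3,4,5,6,7]=30  [1,2,3,4,5,6]=4  [2,3,4,5,6,7]=24
  first=0(f) contributes 28
  first=1(b) contributes 84
|[w]| = 112

112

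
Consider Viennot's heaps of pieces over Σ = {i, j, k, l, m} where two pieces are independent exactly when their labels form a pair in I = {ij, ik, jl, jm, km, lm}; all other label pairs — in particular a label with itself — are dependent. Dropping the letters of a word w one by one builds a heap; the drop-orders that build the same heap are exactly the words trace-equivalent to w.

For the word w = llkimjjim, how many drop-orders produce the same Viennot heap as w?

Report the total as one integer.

35

piece 0:l — minimal
piece 1:l rests on {0:l}
piece 2:k rests on {1:l}
piece 3:i rests on {1:l}
piece 4:m rests on {3:i}
piece 5:j rests on {2:k}
piece 6:j rests on {5:j}
piece 7:i rests on {4:m}
piece 8:m rests on {7:i}
minimal pieces: {0:l}
ways to finish when only these pieces remain (= sum over removing one remaining piece with nothing left below it):
  1 left: {6}→1  {8}→1
  2 left: {5,6}→1  {6,8}→2  {7,8}→1
  3 left: {2,5,6}→1  {4,7,8}→1  {5,6,8}→3  {6,7,8}→3
  4 left: {2,5,6,8}→4  {3,4,7,8}→1  {4,6,7,8}→4  {5,6,7,8}→6
  5 left: {2,5,6,7,8}→10  {3,4,6,7,8}→5  {4,5,6,7,8}→10
  6 left: {2,4,5,6,7,8}→20  {3,4,5,6,7,8}→15
  7 left: {2,3,4,5,6,7,8}→35
  placing 0:l first → 35 extensions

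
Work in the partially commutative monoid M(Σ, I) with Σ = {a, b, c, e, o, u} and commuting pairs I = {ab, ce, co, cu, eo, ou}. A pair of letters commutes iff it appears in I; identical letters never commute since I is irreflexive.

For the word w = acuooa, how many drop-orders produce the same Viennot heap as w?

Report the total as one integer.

#0=a has no predecessor
#1=c depends on [0:a]
#2=u depends on [0:a]
#3=o depends on [0:a]
#4=o depends on [3:o]
#5=a depends on [1:c, 2:u, 4:o]
sources: [0:a]
N(rest) = Σ N(rest − s) over sources s of rest; N(one piece) = 1:
  size 1 → [5]=1
  size 2 → [1,5]=1  [2,5]=1  [4,5]=1
  size 3 → [1,2,5]=2  [1,4,5]=2  [2,4,5]=2  [3,4,5]=1
  size 4 → [1,2,4,5]=6  [1,3,4,5]=3  [2,3,4,5]=3
  first=0(a) contributes 12

12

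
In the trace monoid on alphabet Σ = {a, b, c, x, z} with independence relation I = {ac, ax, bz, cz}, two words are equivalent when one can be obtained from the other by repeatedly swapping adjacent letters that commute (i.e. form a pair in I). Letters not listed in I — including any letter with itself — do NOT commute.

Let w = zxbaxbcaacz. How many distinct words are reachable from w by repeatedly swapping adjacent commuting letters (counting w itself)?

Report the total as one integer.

20

piece 0:z — minimal
piece 1:x rests on {0:z}
piece 2:b rests on {1:x}
piece 3:a rests on {2:b}
piece 4:x rests on {2:b}
piece 5:b rests on {3:a, 4:x}
piece 6:c rests on {5:b}
piece 7:a rests on {5:b}
piece 8:a rests on {7:a}
piece 9:c rests on {6:c}
piece 10:z rests on {8:a}
minimal pieces: {0:z}
ways to finish when only these pieces remain (= sum over removing one remaining piece with nothing left below it):
  1 left: {9}→1  {10}→1
  2 left: {6,9}→1  {8,10}→1  {9,10}→2
  3 left: {6,9,10}→3  {7,8,10}→1  {8,9,10}→3
  4 left: {6,8,9,10}→6  {7,8,9,10}→4
  5 left: {6,7,8,9,10}→10
  6 left: {5,6,7,8,9,10}→10
  7 left: {3,5,6,7,8,9,10}→10  {4,5,6,7,8,9,10}→10
  8 left: {3,4,5,6,7,8,9,10}→20
  9 left: {2,3,4,5,6,7,8,9,10}→20
  placing 0:z first → 20 extensions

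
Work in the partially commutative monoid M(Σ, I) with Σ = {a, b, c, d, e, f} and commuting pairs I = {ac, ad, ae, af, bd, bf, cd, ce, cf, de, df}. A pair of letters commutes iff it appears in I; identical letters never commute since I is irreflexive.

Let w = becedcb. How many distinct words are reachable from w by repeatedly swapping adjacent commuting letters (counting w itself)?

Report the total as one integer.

42

0(b) covers ∅
1(e) covers 0:b
2(c) covers 0:b
3(e) covers 1:e
4(d) covers ∅
5(c) covers 2:c
6(b) covers 3:e, 5:c
floor of heap: 0:b, 4:d
completions by unplaced set U, small U first (add the entries for U minus each lowest piece of U):
  |U|=1: {4}:1  {6}:1
  |U|=2: {3,6}:1  {4,6}:2  {5,6}:1
  |U|=3: {1,3,6}:1  {2,5,6}:1  {3,4,6}:3  {3,5,6}:2  {4,5,6}:3
  |U|=4: {1,3,4,6}:4  {1,3,5,6}:3  {2,3,5,6}:3  {2,4,5,6}:4  {3,4,5,6}:8
  |U|=5: {1,2,3,5,6}:6  {1,3,4,5,6}:15  {2,3,4,5,6}:15
  start at 0(b): 36
  start at 4(d): 6
sum over floor = 42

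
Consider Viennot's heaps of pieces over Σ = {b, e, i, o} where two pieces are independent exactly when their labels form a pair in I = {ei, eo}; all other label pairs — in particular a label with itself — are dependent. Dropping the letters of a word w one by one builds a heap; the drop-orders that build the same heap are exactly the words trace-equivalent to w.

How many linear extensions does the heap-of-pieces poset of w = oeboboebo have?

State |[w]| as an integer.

0(o) covers ∅
1(e) covers ∅
2(b) covers 0:o, 1:e
3(o) covers 2:b
4(b) covers 3:o
5(o) covers 4:b
6(e) covers 4:b
7(b) covers 5:o, 6:e
8(o) covers 7:b
floor of heap: 0:o, 1:e
completions by unplaced set U, small U first (add the entries for U minus each lowest piece of U):
  |U|=1: {8}:1
  |U|=2: {7,8}:1
  |U|=3: {5,7,8}:1  {6,7,8}:1
  |U|=4: {5,6,7,8}:2
  |U|=5: {4,5,6,7,8}:2
  |U|=6: {3,4,5,6,7,8}:2
  |U|=7: {2,3,4,5,6,7,8}:2
  start at 0(o): 2
  start at 1(e): 2
sum over floor = 4

4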